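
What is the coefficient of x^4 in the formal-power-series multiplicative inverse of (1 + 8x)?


The inverse is 1/(1 + 8x). Apply the geometric identity 1/(1 - y) = sum_{k>=0} y^k with y = -8x:
1/(1 + 8x) = sum_{k>=0} (-8)^k x^k.
So the coefficient of x^4 is (-8)^4 = 4096.

4096


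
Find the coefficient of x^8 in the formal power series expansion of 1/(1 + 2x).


Write 1/(1 + c x) = 1/(1 - (-c) x) and apply the geometric-series identity
1/(1 - y) = sum_{k>=0} y^k to get 1/(1 + c x) = sum_{k>=0} (-c)^k x^k.
So the coefficient of x^k is (-c)^k = (-1)^k * c^k.
Here c = 2 and k = 8:
(-2)^8 = 1 * 256 = 256

256


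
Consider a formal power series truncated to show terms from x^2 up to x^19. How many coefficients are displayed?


From x^2 to x^19 inclusive, the count is 19 - 2 + 1 = 18.

18


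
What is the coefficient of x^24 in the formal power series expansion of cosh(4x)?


The Maclaurin series is cosh(t) = sum_{m>=0} t^(2m) / (2m)!, so substituting t = 4x, only even powers of x are nonzero, with coefficient of x^(2m) equal to 4^(2m) / (2m)!.
For x^24 the coefficient is 4^24/24! = 281474976710656/620448401733239439360000 = 67108864/147926426347074375.

67108864/147926426347074375


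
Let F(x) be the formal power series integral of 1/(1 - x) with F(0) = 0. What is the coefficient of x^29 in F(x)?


1/(1 - x) = sum_{k>=0} x^k. Integrating termwise and using F(0) = 0 gives
F(x) = sum_{k>=0} x^(k+1) / (k+1) = sum_{m>=1} x^m / m = -ln(1 - x).
So the coefficient of x^29 is 1/29 = 1/29.

1/29


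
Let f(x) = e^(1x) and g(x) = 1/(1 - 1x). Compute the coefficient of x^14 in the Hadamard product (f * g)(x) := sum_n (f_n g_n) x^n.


Expanding: f_k = 1^k/k! (from e^(1x)) and g_k = 1^k (from 1/(1 - 1x)). So the Hadamard coefficient (f * g)_k = 1^k 1^k / k! = (1)^k / k!.
For k = 14: 1^14/14! = 1/87178291200 = 1/87178291200.

1/87178291200


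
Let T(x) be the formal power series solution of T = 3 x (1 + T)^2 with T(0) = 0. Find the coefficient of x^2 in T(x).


Apply the Lagrange inversion formula: if T = 3 x * phi(T) with phi(t) = (1 + t)^2, then [x^n] T = 3^n * (1/n) [t^(n-1)] phi(t)^n = 3^n * (1/n) [t^(n-1)] (1 + t)^(2n) = 3^n * (1/n) C(2n, n-1).
Using the identity C(2n, n-1) = C(2n, n) * n / (n+1), the unscaled factor equals C(2n, n) / (n+1) = C_n, the n-th Catalan number.
For n = 2: C_2 = C(4, 2) / 3 = 6/3 = 2.
With the 3^2 = 9 factor, the coefficient is 9 * 2 = 18.

18


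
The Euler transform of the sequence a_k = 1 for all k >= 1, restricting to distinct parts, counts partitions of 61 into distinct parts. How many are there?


Partitions of 61 into distinct parts can be computed via generating function.
Product (1+x)(1+x^2)(1+x^3)...
The coefficient of x^61 = 12076

12076


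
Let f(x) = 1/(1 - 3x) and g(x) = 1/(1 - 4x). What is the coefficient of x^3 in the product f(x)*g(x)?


The coefficient of x^n in f*g is the Cauchy product: sum_{k=0}^{n} a^k * b^(n-k).
With a=3, b=4, n=3:
sum_{k=0}^{3} 3^k * 4^(3-k)
= 175

175


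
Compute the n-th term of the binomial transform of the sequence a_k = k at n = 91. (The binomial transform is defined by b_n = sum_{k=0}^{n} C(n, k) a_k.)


With a_k = k, b_n = sum_{k=0}^{n} C(n, k) k. Using k * C(n, k) = n * C(n-1, k-1) gives b_n = n * sum_{k>=1} C(n-1, k-1) = n * 2^(n-1).
For n = 91: 91 * 2^90 = 91 * 1237940039285380274899124224 = 112652543574969605015820304384.

112652543574969605015820304384


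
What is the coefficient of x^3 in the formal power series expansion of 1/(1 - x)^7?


The negative binomial / multiset identity is
1/(1 - x)^r = sum_{k>=0} C(k + r - 1, r - 1) x^k.
Here r = 7 and k = 3, so the coefficient is
C(3 + 6, 6) = C(9, 6)
= 84

84


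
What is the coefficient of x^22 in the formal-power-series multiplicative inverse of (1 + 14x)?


The inverse is 1/(1 + 14x). Apply the geometric identity 1/(1 - y) = sum_{k>=0} y^k with y = -14x:
1/(1 + 14x) = sum_{k>=0} (-14)^k x^k.
So the coefficient of x^22 is (-14)^22 = 16398978063355821105872896.

16398978063355821105872896


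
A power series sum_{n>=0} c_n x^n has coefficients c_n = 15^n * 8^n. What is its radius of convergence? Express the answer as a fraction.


By the root test (Cauchy-Hadamard), the radius is R = 1 / limsup_n |c_n|^(1/n).
Here |c_n|^(1/n) = (15^n * 8^n)^(1/n) = 15 * 8 = 120 for all n.
So R = 1/120 = 1/120.

1/120


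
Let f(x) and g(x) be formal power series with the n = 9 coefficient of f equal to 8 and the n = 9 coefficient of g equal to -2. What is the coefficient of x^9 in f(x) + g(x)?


Addition of formal power series is termwise.
The coefficient of x^9 in f + g = 8 + -2
= 6

6


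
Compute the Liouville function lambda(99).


The Liouville function is lambda(k) = (-1)^Omega(k), where Omega(k) counts the prime factors of k with multiplicity.
Factoring: 99 = 3 * 3 * 11, so Omega(99) = 3.
lambda(99) = (-1)^3 = -1.

-1


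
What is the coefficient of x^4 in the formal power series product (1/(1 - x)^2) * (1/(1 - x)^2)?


Combine the factors: (1/(1 - x)^2) * (1/(1 - x)^2) = 1/(1 - x)^4.
Then use 1/(1 - x)^r = sum_{k>=0} C(k + r - 1, r - 1) x^k with r = 4 and k = 4:
C(7, 3) = 35.

35


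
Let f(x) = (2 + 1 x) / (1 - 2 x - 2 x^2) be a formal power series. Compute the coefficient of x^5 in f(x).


Write f(x) = sum_{k>=0} a_k x^k. Multiplying both sides by 1 - 2 x - 2 x^2 gives
(1 - 2 x - 2 x^2) sum_{k>=0} a_k x^k = 2 + 1 x.
Matching coefficients:
 x^0: a_0 = 2
 x^1: a_1 - 2 a_0 = 1  =>  a_1 = 2*2 + 1 = 5
 x^k (k >= 2): a_k = 2 a_{k-1} + 2 a_{k-2}.
Iterating: a_2 = 14, a_3 = 38, a_4 = 104, a_5 = 284.
So the coefficient of x^5 is 284.

284


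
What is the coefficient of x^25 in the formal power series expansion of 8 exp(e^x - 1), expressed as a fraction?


exp(e^x - 1) is the exponential generating function for the Bell numbers Bell_k: exp(e^x - 1) = sum_{k>=0} Bell_k x^k / k!.
So the coefficient of x^25 in 8 exp(e^x - 1) is 8 Bell_25 / 25!.
Computing: Bell_25 = 4638590332229999353 and 25! = 15511210043330985984000000, giving
8 * 4638590332229999353/15511210043330985984000000 = 356814640940769181/149146250416644096000000.

356814640940769181/149146250416644096000000


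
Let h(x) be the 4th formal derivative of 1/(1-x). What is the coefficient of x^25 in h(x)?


Differentiating 4 times: d^4/dx^4 [1/(1-x)] = 4!/(1-x)^5.
The expansion 1/(1-x)^5 = sum_{k>=0} C(k+4, 4) x^k, so the coefficient of x^n in 4!/(1-x)^5 is 4! * C(n+4, 4).
For n = 25: 24 * C(29, 4) = 24 * 23751 = 570024

570024


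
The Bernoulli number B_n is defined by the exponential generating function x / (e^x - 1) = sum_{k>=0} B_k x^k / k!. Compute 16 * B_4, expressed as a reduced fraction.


Bernoulli numbers can also be computed recursively via B_0 = 1 and sum_{j=0}^{m} C(m+1, j) B_j = 0 for m >= 1. Odd-index Bernoulli numbers vanish for k >= 3.
Computing B_4 = -1/30, so 16 * B_4 = 16 * -1/30 = -8/15.

-8/15


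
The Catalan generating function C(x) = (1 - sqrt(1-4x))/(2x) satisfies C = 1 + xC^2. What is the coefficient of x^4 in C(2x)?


Substituting x -> 2x scales the n-th coefficient by 2^n, so [x^4] C(2x) = 2^4 * C_4.
C_4 = C(2*4, 4)/(5) = 70/5 = 14.
So 2^4 * 14 = 16 * 14 = 224.

224


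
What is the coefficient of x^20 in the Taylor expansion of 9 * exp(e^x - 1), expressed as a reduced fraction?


exp(e^x - 1) = sum_{k>=0} Bell_k x^k / k!, where Bell_k is the k-th Bell number.
So the coefficient of x^20 is 9 * Bell_20 / 20!.
Computing: Bell_20 = 51724158235372 and 20! = 2432902008176640000, giving
9 * 51724158235372/2432902008176640000 = 263898766507/1379196149760000.

263898766507/1379196149760000


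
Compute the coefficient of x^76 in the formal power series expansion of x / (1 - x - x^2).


Let f(x) = sum_{k>=0} a_k x^k. Multiplying f(x) * (1 - x - x^2) = x and matching coefficients gives a_0 = 0, a_1 = 1, and a_k = a_{k-1} + a_{k-2} for k >= 2. These are the Fibonacci numbers F_k.
Iterating from F_0 = 0, F_1 = 1:
F_0=0, F_1=1, F_2=1, F_3=2, F_4=3, F_5=5, F_6=8, F_7=13, F_8=21, F_9=34, ...
F_76 = 3416454622906707.

3416454622906707


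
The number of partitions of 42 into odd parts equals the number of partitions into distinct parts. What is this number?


Computing partitions of 42 into odd parts (1, 3, 5, ...):
Using the generating function prod_{k>=0} 1/(1-x^(2k+1)),
the count is 1426

1426


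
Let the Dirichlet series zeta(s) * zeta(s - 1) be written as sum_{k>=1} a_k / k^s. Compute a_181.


Convolution gives a_k = sum_{d | k} d * 1 = sum_{d | k} d = sigma(k), the sum of positive divisors of k.
For k = 181, the divisors are 1, 181, so
sigma(181) = 1 + 181 = 182.

182


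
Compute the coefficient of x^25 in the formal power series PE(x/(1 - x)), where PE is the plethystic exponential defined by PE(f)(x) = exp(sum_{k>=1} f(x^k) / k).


For f(x) = x/(1 - x) we have
sum_{k>=1} f(x^k) / k = sum_{k>=1} (1/k) * x^k / (1 - x^k) = sum_{k, m >= 1} x^(k m) / k,
which after exponentiating simplifies to
PE(x/(1 - x)) = prod_{k>=1} 1 / (1 - x^k).
This is the generating function for the partition function p(n), so the coefficient of x^25 is p(25).
Computing p(25) by dynamic programming over parts 1, 2, ..., 25: p(25) = 1958.

1958


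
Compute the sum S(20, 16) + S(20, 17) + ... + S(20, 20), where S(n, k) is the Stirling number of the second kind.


By definition, S(n, k) counts partitions of an n-set into exactly k nonempty blocks.
Computing row n = 20 for k = 16..20:
S(20, k): 22350954, 741285, 15675, 190, 1
Sum = 23108105.

23108105


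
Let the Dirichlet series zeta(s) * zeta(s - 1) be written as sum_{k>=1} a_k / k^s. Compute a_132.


Convolution gives a_k = sum_{d | k} d * 1 = sum_{d | k} d = sigma(k), the sum of positive divisors of k.
For k = 132, the divisors are 1, 2, 3, 4, 6, 11, 12, 22, 33, 44, 66, 132, so
sigma(132) = 1 + 2 + 3 + 4 + 6 + 11 + 12 + 22 + 33 + 44 + 66 + 132 = 336.

336


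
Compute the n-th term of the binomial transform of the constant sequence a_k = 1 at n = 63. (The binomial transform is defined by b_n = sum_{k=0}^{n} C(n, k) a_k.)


With a_k = 1 for all k, b_n = sum_{k=0}^{n} C(n, k) = 2^n by the binomial theorem.
For n = 63: 2^63 = 9223372036854775808.

9223372036854775808


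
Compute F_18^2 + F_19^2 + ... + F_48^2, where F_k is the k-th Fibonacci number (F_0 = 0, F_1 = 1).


There is a standard identity sum_{k=0}^{N} F_k^2 = F_N * F_{N+1} (proved inductively from the telescoping relation F_k^2 = F_k F_{k+1} - F_{k-1} F_k). Then
sum_{k=18}^{48} F_k^2 = F_48 F_49 - F_17 F_18.
Computing: F_48 = 4807526976, F_49 = 7778742049, F_17 = 1597, F_18 = 2584.
Sum = 4807526976 * 7778742049 - 1597 * 2584 = 37396512239908887176.

37396512239908887176


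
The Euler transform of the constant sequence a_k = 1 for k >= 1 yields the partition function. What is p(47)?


The Euler transform converts the sequence a_k = 1 into the number of integer partitions.
Using the recurrence or dynamic programming:
p(47) = 124754

124754


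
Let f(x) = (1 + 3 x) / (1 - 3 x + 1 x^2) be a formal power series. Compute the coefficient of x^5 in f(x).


Write f(x) = sum_{k>=0} a_k x^k. Multiplying both sides by 1 - 3 x + 1 x^2 gives
(1 - 3 x + 1 x^2) sum_{k>=0} a_k x^k = 1 + 3 x.
Matching coefficients:
 x^0: a_0 = 1
 x^1: a_1 - 3 a_0 = 3  =>  a_1 = 3*1 + 3 = 6
 x^k (k >= 2): a_k = 3 a_{k-1} - 1 a_{k-2}.
Iterating: a_2 = 17, a_3 = 45, a_4 = 118, a_5 = 309.
So the coefficient of x^5 is 309.

309


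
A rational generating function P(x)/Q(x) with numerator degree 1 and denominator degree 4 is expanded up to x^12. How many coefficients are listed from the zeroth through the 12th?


Expanding up to x^12 gives the coefficients for x^0, x^1, ..., x^12.
That is 12 + 1 = 13 coefficients in total.

13


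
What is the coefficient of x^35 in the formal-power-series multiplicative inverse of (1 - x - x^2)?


Let the inverse be f(x) = sum_{k>=0} a_k x^k. From f(x) * (1 - x - x^2) = 1 and matching coefficients:
 x^0: a_0 = 1.
 x^1: a_1 - a_0 = 0, so a_1 = 1.
 x^k (k >= 2): a_k - a_{k-1} - a_{k-2} = 0, i.e. a_k = a_{k-1} + a_{k-2}.
This is the Fibonacci-type recurrence shifted so that a_0 = a_1 = 1.
Iterating: a_0=1, a_1=1, a_2=2, a_3=3, a_4=5, a_5=8, a_6=13, a_7=21, a_8=34, a_9=55, ...
a_35 = 14930352.

14930352


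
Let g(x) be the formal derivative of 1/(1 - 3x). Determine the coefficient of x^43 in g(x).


Differentiate termwise: d/dx sum_{k>=0} 3^k x^k = sum_{k>=1} k 3^k x^(k-1) = sum_{j>=0} (j+1) 3^(j+1) x^j.
Equivalently, d/dx [1/(1 - 3x)] = 3/(1 - 3x)^2.
For j = 43: 44 * 3^44 = 44 * 984770902183611232881 = 43329919696078894246764.

43329919696078894246764


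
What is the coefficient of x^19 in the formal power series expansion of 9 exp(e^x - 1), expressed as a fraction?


exp(e^x - 1) is the exponential generating function for the Bell numbers Bell_k: exp(e^x - 1) = sum_{k>=0} Bell_k x^k / k!.
So the coefficient of x^19 in 9 exp(e^x - 1) is 9 Bell_19 / 19!.
Computing: Bell_19 = 5832742205057 and 19! = 121645100408832000, giving
9 * 5832742205057/121645100408832000 = 5832742205057/13516122267648000.

5832742205057/13516122267648000


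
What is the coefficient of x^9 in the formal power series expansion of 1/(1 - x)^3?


The expansion 1/(1 - x)^r = sum_{k>=0} C(k + r - 1, r - 1) x^k follows from the multiset / negative-binomial theorem (or from repeated differentiation of the geometric series).
For r = 3 and k = 9:
C(11, 2) = 39916800 / (2 * 362880) = 55.

55


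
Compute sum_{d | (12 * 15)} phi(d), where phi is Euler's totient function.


First, 12 * 15 = 180. One classical identity is sum_{d | n} phi(d) = n (each k in [1, n] has a unique gcd with n, and among the k's with gcd(k, n) = n/d there are phi(d) of them). So the sum equals 180. We also verify directly:
Divisors of 180: 1, 2, 3, 4, 5, 6, 9, 10, 12, 15, 18, 20, 30, 36, 45, 60, 90, 180.
phi values: 1, 1, 2, 2, 4, 2, 6, 4, 4, 8, 6, 8, 8, 12, 24, 16, 24, 48.
Sum = 180.

180


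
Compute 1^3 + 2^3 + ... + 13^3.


This power sum has a closed form given by Faulhaber's formula
sum_{k=1}^{m} k^p = (1 / (p + 1)) * sum_{j=0}^{p} C(p + 1, j) B_j m^(p + 1 - j),
but for small m direct computation is fastest:
1 + 8 + 27 + 64 + 125 + 216 + 343 + 512 + 729 + 1000 + 1331 + 1728 + 2197 = 8281.

8281


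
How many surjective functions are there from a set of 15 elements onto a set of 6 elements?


By inclusion-exclusion on which target elements are missed, the number of surjections from an n-set onto a k-set is
surj(n, k) = sum_{j=0}^{k} (-1)^j C(k, j) (k - j)^n.
Equivalently surj(n, k) = k! * S(n, k), where S(n, k) is the Stirling number of the second kind.
For n = 15, k = 6:
S(15, 6) = 420693273, so
surj = 6! * 420693273 = 720 * 420693273 = 302899156560.

302899156560


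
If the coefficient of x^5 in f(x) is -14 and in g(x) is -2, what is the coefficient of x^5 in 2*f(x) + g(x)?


Scalar multiplication scales coefficients: 2 * -14 = -28.
Then add the g coefficient: -28 + -2
= -30

-30


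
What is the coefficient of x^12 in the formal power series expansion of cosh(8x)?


The Maclaurin series is cosh(t) = sum_{m>=0} t^(2m) / (2m)!, so substituting t = 8x, only even powers of x are nonzero, with coefficient of x^(2m) equal to 8^(2m) / (2m)!.
For x^12 the coefficient is 8^12/12! = 68719476736/479001600 = 67108864/467775.

67108864/467775


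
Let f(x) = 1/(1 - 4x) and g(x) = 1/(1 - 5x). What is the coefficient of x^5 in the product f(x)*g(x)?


The coefficient of x^n in f*g is the Cauchy product: sum_{k=0}^{n} a^k * b^(n-k).
With a=4, b=5, n=5:
sum_{k=0}^{5} 4^k * 5^(5-k)
= 11529

11529


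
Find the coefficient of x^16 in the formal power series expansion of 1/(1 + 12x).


Write 1/(1 + c x) = 1/(1 - (-c) x) and apply the geometric-series identity
1/(1 - y) = sum_{k>=0} y^k to get 1/(1 + c x) = sum_{k>=0} (-c)^k x^k.
So the coefficient of x^k is (-c)^k = (-1)^k * c^k.
Here c = 12 and k = 16:
(-12)^16 = 1 * 184884258895036416 = 184884258895036416

184884258895036416


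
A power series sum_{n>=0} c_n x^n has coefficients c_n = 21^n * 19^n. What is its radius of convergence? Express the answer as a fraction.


By the root test (Cauchy-Hadamard), the radius is R = 1 / limsup_n |c_n|^(1/n).
Here |c_n|^(1/n) = (21^n * 19^n)^(1/n) = 21 * 19 = 399 for all n.
So R = 1/399 = 1/399.

1/399


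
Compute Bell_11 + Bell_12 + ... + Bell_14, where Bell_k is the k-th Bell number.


Recall Bell_k counts set partitions of a k-set (with Bell_0 = 1 by convention).
Bell_11 through Bell_14: 678570, 4213597, 27644437, 190899322
Sum = 678570 + 4213597 + 27644437 + 190899322 = 223435926.

223435926


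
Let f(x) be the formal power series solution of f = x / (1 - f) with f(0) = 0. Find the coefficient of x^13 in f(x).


Apply Lagrange inversion: f = x * phi(f) with phi(t) = 1/(1 - t), so
[x^n] f = (1/n) [t^(n-1)] phi(t)^n = (1/n) [t^(n-1)] (1 - t)^(-n) = (1/n) C(2n - 2, n - 1) = C_{n-1}.
For n = 13: C_12 = C(24, 12) / 13 = 2704156/13 = 208012 = 208012.

208012


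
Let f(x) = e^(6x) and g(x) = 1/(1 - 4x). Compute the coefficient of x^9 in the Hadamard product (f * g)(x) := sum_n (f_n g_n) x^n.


Expanding: f_k = 6^k/k! (from e^(6x)) and g_k = 4^k (from 1/(1 - 4x)). So the Hadamard coefficient (f * g)_k = 6^k 4^k / k! = (24)^k / k!.
For k = 9: 24^9/9! = 2641807540224/362880 = 254803968/35.

254803968/35


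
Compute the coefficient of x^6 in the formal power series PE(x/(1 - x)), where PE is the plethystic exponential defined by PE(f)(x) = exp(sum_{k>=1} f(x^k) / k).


For f(x) = x/(1 - x) we have
sum_{k>=1} f(x^k) / k = sum_{k>=1} (1/k) * x^k / (1 - x^k) = sum_{k, m >= 1} x^(k m) / k,
which after exponentiating simplifies to
PE(x/(1 - x)) = prod_{k>=1} 1 / (1 - x^k).
This is the generating function for the partition function p(n), so the coefficient of x^6 is p(6).
Computing p(6) by dynamic programming over parts 1, 2, ..., 6: p(6) = 11.

11


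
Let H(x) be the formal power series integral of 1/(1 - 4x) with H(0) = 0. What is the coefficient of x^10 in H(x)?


1/(1 - 4x) = sum_{k>=0} 4^k x^k. Integrating termwise with H(0) = 0:
H(x) = sum_{k>=0} 4^k x^(k+1) / (k+1) = sum_{m>=1} 4^(m-1) x^m / m.
For m = 10: 4^9/10 = 262144/10 = 131072/5.

131072/5


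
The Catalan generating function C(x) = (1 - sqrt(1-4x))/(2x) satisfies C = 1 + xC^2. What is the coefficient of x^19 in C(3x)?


Substituting x -> 3x scales the n-th coefficient by 3^n, so [x^19] C(3x) = 3^19 * C_19.
C_19 = C(2*19, 19)/(20) = 35345263800/20 = 1767263190.
So 3^19 * 1767263190 = 1162261467 * 1767263190 = 2054021907784499730.

2054021907784499730


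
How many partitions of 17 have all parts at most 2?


Using the generating function (1-x)^(-1)(1-x^2)^(-1),
the coefficient of x^17 counts these restricted partitions.
Result = 9

9


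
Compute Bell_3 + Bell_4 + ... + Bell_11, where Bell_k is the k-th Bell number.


Recall Bell_k counts set partitions of a k-set (with Bell_0 = 1 by convention).
Bell_3 through Bell_11: 5, 15, 52, 203, 877, 4140, 21147, 115975, 678570
Sum = 5 + 15 + 52 + 203 + 877 + 4140 + 21147 + 115975 + 678570 = 820984.

820984


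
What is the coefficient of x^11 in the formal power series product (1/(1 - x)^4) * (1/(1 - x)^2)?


Combine the factors: (1/(1 - x)^4) * (1/(1 - x)^2) = 1/(1 - x)^6.
Then use 1/(1 - x)^r = sum_{k>=0} C(k + r - 1, r - 1) x^k with r = 6 and k = 11:
C(16, 5) = 4368.

4368


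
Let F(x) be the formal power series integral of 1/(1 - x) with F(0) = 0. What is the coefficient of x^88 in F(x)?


1/(1 - x) = sum_{k>=0} x^k. Integrating termwise and using F(0) = 0 gives
F(x) = sum_{k>=0} x^(k+1) / (k+1) = sum_{m>=1} x^m / m = -ln(1 - x).
So the coefficient of x^88 is 1/88 = 1/88.

1/88


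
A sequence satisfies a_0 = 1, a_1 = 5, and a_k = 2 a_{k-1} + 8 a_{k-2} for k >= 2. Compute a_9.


The characteristic equation is t^2 - 2 t - 8 = 0, with roots r_1 = 4 and r_2 = -2 (so c_1 = r_1 + r_2, c_2 = -r_1 r_2 as required).
One can use the closed form a_n = A r_1^n + B r_2^n, but direct iteration is more reliable:
a_0 = 1, a_1 = 5, a_2 = 18, a_3 = 76, a_4 = 296, a_5 = 1200, a_6 = 4768, a_7 = 19136, a_8 = 76416, a_9 = 305920.
So a_9 = 305920.

305920


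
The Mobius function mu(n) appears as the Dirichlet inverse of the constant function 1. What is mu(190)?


190 = 2 * 5 * 19 (all distinct primes).
mu(190) = (-1)^3 = -1

-1


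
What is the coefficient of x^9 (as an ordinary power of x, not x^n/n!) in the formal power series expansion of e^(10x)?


The exponential series is e^y = sum_{k>=0} y^k / k!. Substituting y = 10x gives
e^(10x) = sum_{k>=0} 10^k x^k / k!.
So the coefficient of x^n is a^n/n! with a = 10, n = 9:
10^9 / 9! = 1000000000/362880 = 1562500/567

1562500/567


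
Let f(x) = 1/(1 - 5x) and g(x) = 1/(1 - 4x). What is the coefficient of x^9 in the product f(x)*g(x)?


The coefficient of x^n in f*g is the Cauchy product: sum_{k=0}^{n} a^k * b^(n-k).
With a=5, b=4, n=9:
sum_{k=0}^{9} 5^k * 4^(9-k)
= 8717049

8717049


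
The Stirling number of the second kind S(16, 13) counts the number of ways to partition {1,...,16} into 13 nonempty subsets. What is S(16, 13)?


Using the explicit formula S(n,k) = (1/k!) sum_{j=0}^{k} (-1)^(k-j) C(k,j) j^n:
S(16, 13) = 165620
Equivalently, S(n,k) is n! times the coefficient of x^n in the EGF (e^x - 1)^k / k!.

165620


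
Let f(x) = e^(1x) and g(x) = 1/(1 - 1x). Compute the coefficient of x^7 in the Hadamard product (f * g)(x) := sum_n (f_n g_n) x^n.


Expanding: f_k = 1^k/k! (from e^(1x)) and g_k = 1^k (from 1/(1 - 1x)). So the Hadamard coefficient (f * g)_k = 1^k 1^k / k! = (1)^k / k!.
For k = 7: 1^7/7! = 1/5040 = 1/5040.

1/5040


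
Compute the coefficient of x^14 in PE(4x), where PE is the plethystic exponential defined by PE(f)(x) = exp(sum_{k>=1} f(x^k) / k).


With f(x) = 4x, the exponent is sum_{k>=1} 4 x^k / k = 4 * (-ln(1 - x)). Exponentiating:
PE(4x) = exp(-4 ln(1 - x)) = 1/(1 - x)^4.
By the negative binomial expansion, [x^n] 1/(1 - x)^4 = C(n + 3, 3).
For n = 14: C(17, 3) = 680.

680


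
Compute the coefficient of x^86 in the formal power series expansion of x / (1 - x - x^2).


Let f(x) = sum_{k>=0} a_k x^k. Multiplying f(x) * (1 - x - x^2) = x and matching coefficients gives a_0 = 0, a_1 = 1, and a_k = a_{k-1} + a_{k-2} for k >= 2. These are the Fibonacci numbers F_k.
Iterating from F_0 = 0, F_1 = 1:
F_0=0, F_1=1, F_2=1, F_3=2, F_4=3, F_5=5, F_6=8, F_7=13, F_8=21, F_9=34, ...
F_86 = 420196140727489673.

420196140727489673


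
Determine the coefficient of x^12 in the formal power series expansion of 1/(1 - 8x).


The geometric series identity gives 1/(1 - c x) = sum_{k>=0} c^k x^k, so the coefficient of x^k is c^k.
Here c = 8 and k = 12.
Computing: 8^12 = 68719476736

68719476736


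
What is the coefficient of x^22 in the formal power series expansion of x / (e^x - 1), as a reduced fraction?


The exponential generating function for Bernoulli numbers is
x / (e^x - 1) = sum_{k>=0} B_k x^k / k!.
So the coefficient of x^22 in x / (e^x - 1) is B_22 / 22!.
Computing: B_22 = 854513/138, 22! = 1124000727777607680000, giving
854513/138 / 1124000727777607680000 = 77683/14101100039391805440000.

77683/14101100039391805440000


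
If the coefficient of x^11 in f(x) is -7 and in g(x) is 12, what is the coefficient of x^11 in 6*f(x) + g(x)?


Scalar multiplication scales coefficients: 6 * -7 = -42.
Then add the g coefficient: -42 + 12
= -30

-30


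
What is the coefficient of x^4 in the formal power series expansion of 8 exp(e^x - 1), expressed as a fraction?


exp(e^x - 1) is the exponential generating function for the Bell numbers Bell_k: exp(e^x - 1) = sum_{k>=0} Bell_k x^k / k!.
So the coefficient of x^4 in 8 exp(e^x - 1) is 8 Bell_4 / 4!.
Computing: Bell_4 = 15 and 4! = 24, giving
8 * 15/24 = 5.

5


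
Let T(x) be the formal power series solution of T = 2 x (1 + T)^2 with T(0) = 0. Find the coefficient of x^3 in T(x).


Apply the Lagrange inversion formula: if T = 2 x * phi(T) with phi(t) = (1 + t)^2, then [x^n] T = 2^n * (1/n) [t^(n-1)] phi(t)^n = 2^n * (1/n) [t^(n-1)] (1 + t)^(2n) = 2^n * (1/n) C(2n, n-1).
Using the identity C(2n, n-1) = C(2n, n) * n / (n+1), the unscaled factor equals C(2n, n) / (n+1) = C_n, the n-th Catalan number.
For n = 3: C_3 = C(6, 3) / 4 = 20/4 = 5.
With the 2^3 = 8 factor, the coefficient is 8 * 5 = 40.

40


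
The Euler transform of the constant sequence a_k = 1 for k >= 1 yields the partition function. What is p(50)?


The Euler transform converts the sequence a_k = 1 into the number of integer partitions.
Using the recurrence or dynamic programming:
p(50) = 204226

204226


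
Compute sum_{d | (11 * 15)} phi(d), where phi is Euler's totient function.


First, 11 * 15 = 165. One classical identity is sum_{d | n} phi(d) = n (each k in [1, n] has a unique gcd with n, and among the k's with gcd(k, n) = n/d there are phi(d) of them). So the sum equals 165. We also verify directly:
Divisors of 165: 1, 3, 5, 11, 15, 33, 55, 165.
phi values: 1, 2, 4, 10, 8, 20, 40, 80.
Sum = 165.

165


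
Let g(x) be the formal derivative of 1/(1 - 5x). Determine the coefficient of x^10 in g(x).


Differentiate termwise: d/dx sum_{k>=0} 5^k x^k = sum_{k>=1} k 5^k x^(k-1) = sum_{j>=0} (j+1) 5^(j+1) x^j.
Equivalently, d/dx [1/(1 - 5x)] = 5/(1 - 5x)^2.
For j = 10: 11 * 5^11 = 11 * 48828125 = 537109375.

537109375


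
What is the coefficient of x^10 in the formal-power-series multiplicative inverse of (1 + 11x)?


The inverse is 1/(1 + 11x). Apply the geometric identity 1/(1 - y) = sum_{k>=0} y^k with y = -11x:
1/(1 + 11x) = sum_{k>=0} (-11)^k x^k.
So the coefficient of x^10 is (-11)^10 = 25937424601.

25937424601


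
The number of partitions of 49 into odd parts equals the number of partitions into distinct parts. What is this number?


Computing partitions of 49 into odd parts (1, 3, 5, ...):
Using the generating function prod_{k>=0} 1/(1-x^(2k+1)),
the count is 3264

3264


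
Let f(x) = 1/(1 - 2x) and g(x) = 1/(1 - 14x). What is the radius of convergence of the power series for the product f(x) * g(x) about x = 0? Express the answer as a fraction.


The radius of 1/(1 - 2x) is 1/2 (nearest singularity at x = 1/2), and the radius of 1/(1 - 14x) is 1/14.
The product f(x)*g(x) = 1/((1 - 2x)(1 - 14x)) has singularities at both 1/2 and 1/14, so its radius of convergence is the distance to the nearest one:
min(1/2, 1/14) = 1/14.

1/14


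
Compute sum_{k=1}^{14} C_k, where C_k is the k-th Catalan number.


C_1 through C_14: 1, 2, 5, 14, 42, 132, 429, 1430, 4862, 16796, 58786, 208012, 742900, 2674440
Sum = 1 + 2 + 5 + 14 + 42 + 132 + 429 + 1430 + 4862 + 16796 + 58786 + 208012 + 742900 + 2674440
= 3707851

3707851


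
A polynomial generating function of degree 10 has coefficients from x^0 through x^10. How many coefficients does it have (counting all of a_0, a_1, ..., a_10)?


A polynomial of degree 10 takes the form a_0 + a_1 x + ... + a_10 x^10.
The number of coefficients is 10 + 1 = 11.

11


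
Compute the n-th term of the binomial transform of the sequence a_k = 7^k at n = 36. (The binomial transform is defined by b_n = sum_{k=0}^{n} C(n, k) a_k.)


With a_k = 7^k, b_n = sum_{k=0}^{n} C(n, k) 7^k = (1 + 7)^n by the binomial theorem.
For n = 36: (1 + 7)^36 = 8^36 = 324518553658426726783156020576256.

324518553658426726783156020576256


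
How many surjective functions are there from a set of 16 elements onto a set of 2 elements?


By inclusion-exclusion on which target elements are missed, the number of surjections from an n-set onto a k-set is
surj(n, k) = sum_{j=0}^{k} (-1)^j C(k, j) (k - j)^n.
Equivalently surj(n, k) = k! * S(n, k), where S(n, k) is the Stirling number of the second kind.
For n = 16, k = 2:
S(16, 2) = 32767, so
surj = 2! * 32767 = 2 * 32767 = 65534.

65534


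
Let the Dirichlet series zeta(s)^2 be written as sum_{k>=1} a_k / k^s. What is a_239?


The Dirichlet convolution of the constant function 1 with itself gives (1 * 1)(k) = sum_{d | k} 1 = d(k), the number of positive divisors of k.
Since zeta(s) = sum_{k>=1} 1/k^s, we have zeta(s)^2 = sum_{k>=1} d(k)/k^s, so a_k = d(k).
For k = 239: the divisors are 1, 239.
Count = 2.

2


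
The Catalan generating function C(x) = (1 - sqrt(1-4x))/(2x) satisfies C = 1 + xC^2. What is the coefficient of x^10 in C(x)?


Substituting x -> x scales the n-th coefficient by 1, so [x^10] C(x) = C_10.
C_10 = C(2*10, 10)/(11) = 184756/11 = 16796.
= 16796.

16796


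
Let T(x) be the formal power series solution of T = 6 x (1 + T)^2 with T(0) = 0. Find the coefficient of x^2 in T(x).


Apply the Lagrange inversion formula: if T = 6 x * phi(T) with phi(t) = (1 + t)^2, then [x^n] T = 6^n * (1/n) [t^(n-1)] phi(t)^n = 6^n * (1/n) [t^(n-1)] (1 + t)^(2n) = 6^n * (1/n) C(2n, n-1).
Using the identity C(2n, n-1) = C(2n, n) * n / (n+1), the unscaled factor equals C(2n, n) / (n+1) = C_n, the n-th Catalan number.
For n = 2: C_2 = C(4, 2) / 3 = 6/3 = 2.
With the 6^2 = 36 factor, the coefficient is 36 * 2 = 72.

72


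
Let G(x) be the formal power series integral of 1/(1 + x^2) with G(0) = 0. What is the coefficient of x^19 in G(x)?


1/(1 + x^2) = sum_{j>=0} (-1)^j x^(2j). Integrating termwise with G(0) = 0:
G(x) = sum_{j>=0} (-1)^j x^(2j+1) / (2j+1) = arctan(x).
Only odd powers are nonzero. For x^19 write 19 = 2*9 + 1, giving
(-1)^9 / 19 = -1/19 = -1/19.

-1/19


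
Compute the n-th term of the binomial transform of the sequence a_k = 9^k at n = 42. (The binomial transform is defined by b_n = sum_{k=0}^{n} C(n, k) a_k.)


With a_k = 9^k, b_n = sum_{k=0}^{n} C(n, k) 9^k = (1 + 9)^n by the binomial theorem.
For n = 42: (1 + 9)^42 = 10^42 = 1000000000000000000000000000000000000000000.

1000000000000000000000000000000000000000000


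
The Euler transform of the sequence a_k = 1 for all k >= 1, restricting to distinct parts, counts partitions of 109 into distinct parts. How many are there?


Partitions of 109 into distinct parts can be computed via generating function.
Product (1+x)(1+x^2)(1+x^3)...
The coefficient of x^109 = 927406

927406


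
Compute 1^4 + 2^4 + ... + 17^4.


This power sum has a closed form given by Faulhaber's formula
sum_{k=1}^{m} k^p = (1 / (p + 1)) * sum_{j=0}^{p} C(p + 1, j) B_j m^(p + 1 - j),
but for small m direct computation is fastest:
1 + 16 + 81 + 256 + 625 + 1296 + 2401 + 4096 + 6561 + 10000 + 14641 + 20736 + 28561 + 38416 + 50625 + 65536 + 83521 = 327369.

327369


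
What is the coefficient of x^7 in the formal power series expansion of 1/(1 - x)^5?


The expansion 1/(1 - x)^r = sum_{k>=0} C(k + r - 1, r - 1) x^k follows from the multiset / negative-binomial theorem (or from repeated differentiation of the geometric series).
For r = 5 and k = 7:
C(11, 4) = 39916800 / (24 * 5040) = 330.

330


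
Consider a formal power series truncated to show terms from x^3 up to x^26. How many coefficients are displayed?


From x^3 to x^26 inclusive, the count is 26 - 3 + 1 = 24.

24


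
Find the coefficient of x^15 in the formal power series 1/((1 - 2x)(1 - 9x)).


By partial fractions or Cauchy convolution:
The coefficient equals sum_{k=0}^{15} 2^k * 9^(15-k).
= 264717169826615

264717169826615


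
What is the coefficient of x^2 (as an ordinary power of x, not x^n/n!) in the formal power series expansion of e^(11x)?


The exponential series is e^y = sum_{k>=0} y^k / k!. Substituting y = 11x gives
e^(11x) = sum_{k>=0} 11^k x^k / k!.
So the coefficient of x^n is a^n/n! with a = 11, n = 2:
11^2 / 2! = 121/2 = 121/2

121/2


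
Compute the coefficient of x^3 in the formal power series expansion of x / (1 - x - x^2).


Let f(x) = sum_{k>=0} a_k x^k. Multiplying f(x) * (1 - x - x^2) = x and matching coefficients gives a_0 = 0, a_1 = 1, and a_k = a_{k-1} + a_{k-2} for k >= 2. These are the Fibonacci numbers F_k.
Iterating from F_0 = 0, F_1 = 1:
F_0=0, F_1=1, F_2=1, F_3=2
F_3 = 2.

2


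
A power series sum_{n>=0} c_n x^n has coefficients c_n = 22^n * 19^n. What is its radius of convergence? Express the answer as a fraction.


By the root test (Cauchy-Hadamard), the radius is R = 1 / limsup_n |c_n|^(1/n).
Here |c_n|^(1/n) = (22^n * 19^n)^(1/n) = 22 * 19 = 418 for all n.
So R = 1/418 = 1/418.

1/418


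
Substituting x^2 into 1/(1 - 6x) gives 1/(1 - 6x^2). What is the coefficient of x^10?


The coefficient of x^(2m) in 1/(1 - 6x^2) is 6^m.
With n = 10 = 2*5, the coefficient is 6^5 = 7776.

7776


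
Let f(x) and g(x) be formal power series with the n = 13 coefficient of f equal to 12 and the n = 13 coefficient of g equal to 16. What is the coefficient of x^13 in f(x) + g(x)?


Addition of formal power series is termwise.
The coefficient of x^13 in f + g = 12 + 16
= 28

28


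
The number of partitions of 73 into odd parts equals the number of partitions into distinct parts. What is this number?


Computing partitions of 73 into odd parts (1, 3, 5, ...):
Using the generating function prod_{k>=0} 1/(1-x^(2k+1)),
the count is 40026

40026


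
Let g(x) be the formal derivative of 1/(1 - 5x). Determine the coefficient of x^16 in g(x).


Differentiate termwise: d/dx sum_{k>=0} 5^k x^k = sum_{k>=1} k 5^k x^(k-1) = sum_{j>=0} (j+1) 5^(j+1) x^j.
Equivalently, d/dx [1/(1 - 5x)] = 5/(1 - 5x)^2.
For j = 16: 17 * 5^17 = 17 * 762939453125 = 12969970703125.

12969970703125


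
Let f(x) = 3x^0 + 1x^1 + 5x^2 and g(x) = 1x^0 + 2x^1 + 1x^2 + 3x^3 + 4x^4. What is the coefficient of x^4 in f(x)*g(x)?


Cauchy product at x^4:
3*4 + 1*3 + 5*1
= 20

20


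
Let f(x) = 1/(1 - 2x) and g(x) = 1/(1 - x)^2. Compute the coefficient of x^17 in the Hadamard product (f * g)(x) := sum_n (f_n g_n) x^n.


f has coefficients f_k = 2^k. For g = 1/(1 - x)^2 the coefficient is g_k = C(k + 1, 1) = k + 1. The Hadamard coefficient is (f * g)_k = 2^k * (k + 1).
For k = 17: 2^17 * 18 = 131072 * 18 = 2359296.

2359296


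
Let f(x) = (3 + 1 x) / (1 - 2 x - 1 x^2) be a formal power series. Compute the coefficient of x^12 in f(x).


Write f(x) = sum_{k>=0} a_k x^k. Multiplying both sides by 1 - 2 x - 1 x^2 gives
(1 - 2 x - 1 x^2) sum_{k>=0} a_k x^k = 3 + 1 x.
Matching coefficients:
 x^0: a_0 = 3
 x^1: a_1 - 2 a_0 = 1  =>  a_1 = 2*3 + 1 = 7
 x^k (k >= 2): a_k = 2 a_{k-1} + 1 a_{k-2}.
Iterating: a_2 = 17, a_3 = 41, a_4 = 99, a_5 = 239, a_6 = 577, a_7 = 1393, a_8 = 3363, a_9 = 8119, a_10 = 19601, a_11 = 47321, a_12 = 114243.
So the coefficient of x^12 is 114243.

114243


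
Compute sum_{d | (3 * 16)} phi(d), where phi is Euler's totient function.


First, 3 * 16 = 48. One classical identity is sum_{d | n} phi(d) = n (each k in [1, n] has a unique gcd with n, and among the k's with gcd(k, n) = n/d there are phi(d) of them). So the sum equals 48. We also verify directly:
Divisors of 48: 1, 2, 3, 4, 6, 8, 12, 16, 24, 48.
phi values: 1, 1, 2, 2, 2, 4, 4, 8, 8, 16.
Sum = 48.

48


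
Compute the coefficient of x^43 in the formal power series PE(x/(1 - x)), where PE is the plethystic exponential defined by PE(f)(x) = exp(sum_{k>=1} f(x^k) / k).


For f(x) = x/(1 - x) we have
sum_{k>=1} f(x^k) / k = sum_{k>=1} (1/k) * x^k / (1 - x^k) = sum_{k, m >= 1} x^(k m) / k,
which after exponentiating simplifies to
PE(x/(1 - x)) = prod_{k>=1} 1 / (1 - x^k).
This is the generating function for the partition function p(n), so the coefficient of x^43 is p(43).
Computing p(43) by dynamic programming over parts 1, 2, ..., 43: p(43) = 63261.

63261


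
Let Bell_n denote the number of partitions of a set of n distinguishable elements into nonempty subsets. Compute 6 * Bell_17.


Bell_17 can be computed from the Bell triangle or from Dobinski's identity Bell_n = (1/e) * sum_{k>=0} k^n / k!.
Computing Bell_17 = 82864869804.
Then 6 * 82864869804 = 497189218824.

497189218824


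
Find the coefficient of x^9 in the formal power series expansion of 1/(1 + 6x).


Write 1/(1 + c x) = 1/(1 - (-c) x) and apply the geometric-series identity
1/(1 - y) = sum_{k>=0} y^k to get 1/(1 + c x) = sum_{k>=0} (-c)^k x^k.
So the coefficient of x^k is (-c)^k = (-1)^k * c^k.
Here c = 6 and k = 9:
(-6)^9 = -1 * 10077696 = -10077696

-10077696


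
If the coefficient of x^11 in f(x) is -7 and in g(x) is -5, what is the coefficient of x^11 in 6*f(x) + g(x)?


Scalar multiplication scales coefficients: 6 * -7 = -42.
Then add the g coefficient: -42 + -5
= -47

-47


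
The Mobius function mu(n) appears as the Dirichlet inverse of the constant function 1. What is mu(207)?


207 has a squared prime factor, so mu(207) = 0.
Factorization reveals a repeated prime.

0


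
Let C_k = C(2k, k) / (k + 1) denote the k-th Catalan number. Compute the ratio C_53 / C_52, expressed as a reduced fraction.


Using C_k = (2k)! / (k! (k+1)!), the ratio C_{k+1}/C_k simplifies to
C_{k+1}/C_k = [(2k+2)! / ((k+1)! (k+2)!)] * [k! (k+1)! / (2k)!]
 = (2k+2)(2k+1) / ((k+1)(k+2)) = 2(2k+1) / (k+2).
For k = 52: 2(2*52 + 1) / (52 + 2) = 210/54 = 35/9.

35/9


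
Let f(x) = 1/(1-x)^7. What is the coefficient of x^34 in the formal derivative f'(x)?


Differentiate: d/dx [ 1/(1-x)^r ] = r / (1-x)^(r+1).
Here r = 7, so f'(x) = 7 / (1-x)^8.
The expansion of 1/(1-x)^(r+1) has coefficient of x^n equal to C(n+r, r).
So the coefficient of x^34 in f'(x) is
7 * C(41, 7) = 7 * 22481940 = 157373580

157373580


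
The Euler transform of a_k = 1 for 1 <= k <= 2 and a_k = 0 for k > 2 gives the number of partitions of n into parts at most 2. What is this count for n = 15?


Partitions of 15 into parts at most 2:
Using generating function (1-x)^(-1)(1-x^2)^(-1),
the coefficient of x^15 = 8

8


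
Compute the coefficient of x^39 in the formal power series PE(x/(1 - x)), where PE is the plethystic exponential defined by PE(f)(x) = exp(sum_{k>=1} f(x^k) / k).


For f(x) = x/(1 - x) we have
sum_{k>=1} f(x^k) / k = sum_{k>=1} (1/k) * x^k / (1 - x^k) = sum_{k, m >= 1} x^(k m) / k,
which after exponentiating simplifies to
PE(x/(1 - x)) = prod_{k>=1} 1 / (1 - x^k).
This is the generating function for the partition function p(n), so the coefficient of x^39 is p(39).
Computing p(39) by dynamic programming over parts 1, 2, ..., 39: p(39) = 31185.

31185


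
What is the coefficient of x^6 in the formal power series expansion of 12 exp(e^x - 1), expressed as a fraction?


exp(e^x - 1) is the exponential generating function for the Bell numbers Bell_k: exp(e^x - 1) = sum_{k>=0} Bell_k x^k / k!.
So the coefficient of x^6 in 12 exp(e^x - 1) is 12 Bell_6 / 6!.
Computing: Bell_6 = 203 and 6! = 720, giving
12 * 203/720 = 203/60.

203/60


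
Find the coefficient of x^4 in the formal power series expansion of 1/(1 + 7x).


Write 1/(1 + c x) = 1/(1 - (-c) x) and apply the geometric-series identity
1/(1 - y) = sum_{k>=0} y^k to get 1/(1 + c x) = sum_{k>=0} (-c)^k x^k.
So the coefficient of x^k is (-c)^k = (-1)^k * c^k.
Here c = 7 and k = 4:
(-7)^4 = 1 * 2401 = 2401

2401


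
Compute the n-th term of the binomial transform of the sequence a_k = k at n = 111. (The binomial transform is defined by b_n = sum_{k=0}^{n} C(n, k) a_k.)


With a_k = k, b_n = sum_{k=0}^{n} C(n, k) k. Using k * C(n, k) = n * C(n-1, k-1) gives b_n = n * sum_{k>=1} C(n-1, k-1) = n * 2^(n-1).
For n = 111: 111 * 2^110 = 111 * 1298074214633706907132624082305024 = 144086237824341466691721273135857664.

144086237824341466691721273135857664


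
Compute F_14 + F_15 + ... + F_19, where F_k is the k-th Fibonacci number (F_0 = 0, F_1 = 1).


Use the identity sum_{k=0}^{N} F_k = F_{N+2} - 1 (which follows from F_{k+2} - F_{k+1} = F_k). Then
sum_{k=14}^{19} F_k = (F_{21} - 1) - (F_{15} - 1) = F_{21} - F_{15}.
Computing: F_{21} = 10946, F_{15} = 610, so
Sum = 10946 - 610 = 10336.

10336


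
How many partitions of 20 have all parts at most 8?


Using the generating function (1-x)^(-1)(1-x^2)^(-1)...(1-x^8)^(-1),
the coefficient of x^20 counts these restricted partitions.
Result = 434

434


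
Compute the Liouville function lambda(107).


The Liouville function is lambda(k) = (-1)^Omega(k), where Omega(k) counts the prime factors of k with multiplicity.
Factoring: 107 = 107, so Omega(107) = 1.
lambda(107) = (-1)^1 = -1.

-1
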